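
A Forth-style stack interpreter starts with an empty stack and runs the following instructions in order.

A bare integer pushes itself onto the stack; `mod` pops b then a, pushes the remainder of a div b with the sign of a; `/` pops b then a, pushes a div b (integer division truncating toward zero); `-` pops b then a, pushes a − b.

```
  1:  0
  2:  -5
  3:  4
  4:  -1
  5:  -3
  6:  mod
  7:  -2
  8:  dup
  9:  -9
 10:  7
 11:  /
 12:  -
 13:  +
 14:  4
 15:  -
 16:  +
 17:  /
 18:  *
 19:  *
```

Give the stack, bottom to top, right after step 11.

0   → [0]
-5  → [0, -5]
4   → [0, -5, 4]
-1  → [0, -5, 4, -1]
-3  → [0, -5, 4, -1, -3]
mod → [0, -5, 4, -1]
-2  → [0, -5, 4, -1, -2]
dup → [0, -5, 4, -1, -2, -2]
-9  → [0, -5, 4, -1, -2, -2, -9]
7   → [0, -5, 4, -1, -2, -2, -9, 7]
/   → [0, -5, 4, -1, -2, -2, -1]

[0, -5, 4, -1, -2, -2, -1]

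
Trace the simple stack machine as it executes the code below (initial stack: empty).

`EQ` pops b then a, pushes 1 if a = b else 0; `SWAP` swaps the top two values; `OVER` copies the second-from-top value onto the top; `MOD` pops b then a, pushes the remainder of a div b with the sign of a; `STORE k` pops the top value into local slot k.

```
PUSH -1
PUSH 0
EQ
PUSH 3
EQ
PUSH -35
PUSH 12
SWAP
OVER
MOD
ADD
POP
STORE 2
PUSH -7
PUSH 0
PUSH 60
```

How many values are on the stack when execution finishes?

3

PUSH -1  : [-1]
PUSH 0   : [-1, 0]
EQ       : [0]
PUSH 3   : [0, 3]
EQ       : [0]
PUSH -35 : [0, -35]
PUSH 12  : [0, -35, 12]
SWAP     : [0, 12, -35]
OVER     : [0, 12, -35, 12]
MOD      : [0, 12, -11]
ADD      : [0, 1]
POP      : [0]
STORE 2  : []
PUSH -7  : [-7]
PUSH 0   : [-7, 0]
PUSH 60  : [-7, 0, 60]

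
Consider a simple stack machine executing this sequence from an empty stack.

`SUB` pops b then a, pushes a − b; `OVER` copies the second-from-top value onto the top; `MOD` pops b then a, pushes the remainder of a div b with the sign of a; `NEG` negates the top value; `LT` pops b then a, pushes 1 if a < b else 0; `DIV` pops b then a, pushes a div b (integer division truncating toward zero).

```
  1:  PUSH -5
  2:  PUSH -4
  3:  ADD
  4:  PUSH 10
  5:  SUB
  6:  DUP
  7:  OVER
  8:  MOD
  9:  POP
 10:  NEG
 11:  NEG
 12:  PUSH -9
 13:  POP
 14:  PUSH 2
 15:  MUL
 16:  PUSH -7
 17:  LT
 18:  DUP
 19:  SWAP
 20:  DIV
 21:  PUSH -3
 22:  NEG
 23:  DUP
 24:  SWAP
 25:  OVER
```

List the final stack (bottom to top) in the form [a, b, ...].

PUSH -5 → [-5]
PUSH -4 → [-5, -4]
ADD     → [-9]
PUSH 10 → [-9, 10]
SUB     → [-19]
DUP     → [-19, -19]
OVER    → [-19, -19, -19]
MOD     → [-19, 0]
POP     → [-19]
NEG     → [19]
NEG     → [-19]
PUSH -9 → [-19, -9]
POP     → [-19]
PUSH 2  → [-19, 2]
MUL     → [-38]
PUSH -7 → [-38, -7]
LT      → [1]
DUP     → [1, 1]
SWAP    → [1, 1]
DIV     → [1]
PUSH -3 → [1, -3]
NEG     → [1, 3]
DUP     → [1, 3, 3]
SWAP    → [1, 3, 3]
OVER    → [1, 3, 3, 3]

[1, 3, 3, 3]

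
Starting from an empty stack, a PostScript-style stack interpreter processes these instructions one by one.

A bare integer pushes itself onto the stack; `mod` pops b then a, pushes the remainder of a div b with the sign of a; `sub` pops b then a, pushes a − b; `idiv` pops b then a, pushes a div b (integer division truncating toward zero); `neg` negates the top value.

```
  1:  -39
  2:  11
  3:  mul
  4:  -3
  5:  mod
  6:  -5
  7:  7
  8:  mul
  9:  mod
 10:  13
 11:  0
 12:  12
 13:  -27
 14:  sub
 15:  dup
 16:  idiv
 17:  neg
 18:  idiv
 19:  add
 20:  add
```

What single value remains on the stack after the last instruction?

13

-39  -> -39
11   -> -39 11
mul  -> -429
-3   -> -429 -3
mod  -> 0
-5   -> 0 -5
7    -> 0 -5 7
mul  -> 0 -35
mod  -> 0
13   -> 0 13
0    -> 0 13 0
12   -> 0 13 0 12
-27  -> 0 13 0 12 -27
sub  -> 0 13 0 39
dup  -> 0 13 0 39 39
idiv -> 0 13 0 1
neg  -> 0 13 0 -1
idiv -> 0 13 0
add  -> 0 13
add  -> 13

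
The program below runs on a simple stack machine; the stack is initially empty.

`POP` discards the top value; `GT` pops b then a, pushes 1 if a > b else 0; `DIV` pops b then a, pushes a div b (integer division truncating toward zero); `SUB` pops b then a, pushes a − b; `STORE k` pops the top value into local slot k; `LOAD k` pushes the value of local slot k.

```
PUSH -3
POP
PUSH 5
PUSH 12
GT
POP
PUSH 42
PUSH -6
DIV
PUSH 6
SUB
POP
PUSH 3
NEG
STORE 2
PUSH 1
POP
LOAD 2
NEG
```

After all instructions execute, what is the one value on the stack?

PUSH -3  [-3]
POP      []
PUSH 5   [5]
PUSH 12  [5, 12]
GT       [0]
POP      []
PUSH 42  [42]
PUSH -6  [42, -6]
DIV      [-7]
PUSH 6   [-7, 6]
SUB      [-13]
POP      []
PUSH 3   [3]
NEG      [-3]
STORE 2  []
PUSH 1   [1]
POP      []
LOAD 2   [-3]
NEG      [3]

3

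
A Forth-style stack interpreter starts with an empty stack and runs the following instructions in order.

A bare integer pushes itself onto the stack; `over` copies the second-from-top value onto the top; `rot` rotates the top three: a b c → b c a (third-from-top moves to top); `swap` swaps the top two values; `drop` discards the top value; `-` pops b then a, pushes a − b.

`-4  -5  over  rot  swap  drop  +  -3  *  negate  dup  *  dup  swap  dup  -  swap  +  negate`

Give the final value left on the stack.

-729

-4     : -4
-5     : -4 -5
over   : -4 -5 -4
rot    : -5 -4 -4
swap   : -5 -4 -4
drop   : -5 -4
+      : -9
-3     : -9 -3
*      : 27
negate : -27
dup    : -27 -27
*      : 729
dup    : 729 729
swap   : 729 729
dup    : 729 729 729
-      : 729 0
swap   : 0 729
+      : 729
negate : -729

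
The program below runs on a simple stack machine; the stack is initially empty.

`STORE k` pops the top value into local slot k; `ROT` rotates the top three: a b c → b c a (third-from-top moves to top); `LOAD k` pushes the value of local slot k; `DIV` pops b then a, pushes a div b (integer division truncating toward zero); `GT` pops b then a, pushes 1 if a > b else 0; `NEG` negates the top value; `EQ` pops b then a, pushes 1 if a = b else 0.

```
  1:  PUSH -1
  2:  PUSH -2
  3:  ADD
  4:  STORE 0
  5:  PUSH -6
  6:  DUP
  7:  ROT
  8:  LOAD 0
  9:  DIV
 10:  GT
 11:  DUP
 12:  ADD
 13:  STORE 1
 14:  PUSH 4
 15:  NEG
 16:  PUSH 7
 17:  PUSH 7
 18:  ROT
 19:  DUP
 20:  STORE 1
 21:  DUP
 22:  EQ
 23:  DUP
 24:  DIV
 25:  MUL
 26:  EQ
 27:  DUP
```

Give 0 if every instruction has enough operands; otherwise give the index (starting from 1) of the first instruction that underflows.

7

PUSH -1 : [-1]
PUSH -2 : [-1, -2]
ADD     : [-3]
STORE 0 : []
PUSH -6 : [-6]
DUP     : [-6, -6]
ROT  — needs 3 operands, stack has 2 → underflow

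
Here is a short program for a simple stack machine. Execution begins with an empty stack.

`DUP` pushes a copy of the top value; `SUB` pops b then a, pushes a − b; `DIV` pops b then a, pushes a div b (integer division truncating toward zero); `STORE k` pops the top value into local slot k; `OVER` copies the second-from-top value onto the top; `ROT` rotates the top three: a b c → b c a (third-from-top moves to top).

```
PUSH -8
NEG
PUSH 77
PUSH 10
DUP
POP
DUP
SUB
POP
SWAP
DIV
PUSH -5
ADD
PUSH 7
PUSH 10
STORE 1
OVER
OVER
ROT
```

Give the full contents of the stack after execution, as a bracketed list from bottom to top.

[4, 4, 7, 7]

PUSH -8  [-8]
NEG      [8]
PUSH 77  [8, 77]
PUSH 10  [8, 77, 10]
DUP      [8, 77, 10, 10]
POP      [8, 77, 10]
DUP      [8, 77, 10, 10]
SUB      [8, 77, 0]
POP      [8, 77]
SWAP     [77, 8]
DIV      [9]
PUSH -5  [9, -5]
ADD      [4]
PUSH 7   [4, 7]
PUSH 10  [4, 7, 10]
STORE 1  [4, 7]
OVER     [4, 7, 4]
OVER     [4, 7, 4, 7]
ROT      [4, 4, 7, 7]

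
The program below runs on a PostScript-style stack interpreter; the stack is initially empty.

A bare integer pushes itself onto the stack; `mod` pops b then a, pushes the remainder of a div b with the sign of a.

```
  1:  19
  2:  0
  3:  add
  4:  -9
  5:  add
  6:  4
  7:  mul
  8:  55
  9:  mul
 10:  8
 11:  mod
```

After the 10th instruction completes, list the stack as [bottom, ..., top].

19  → [19]
0   → [19, 0]
add → [19]
-9  → [19, -9]
add → [10]
4   → [10, 4]
mul → [40]
55  → [40, 55]
mul → [2200]
8   → [2200, 8]

[2200, 8]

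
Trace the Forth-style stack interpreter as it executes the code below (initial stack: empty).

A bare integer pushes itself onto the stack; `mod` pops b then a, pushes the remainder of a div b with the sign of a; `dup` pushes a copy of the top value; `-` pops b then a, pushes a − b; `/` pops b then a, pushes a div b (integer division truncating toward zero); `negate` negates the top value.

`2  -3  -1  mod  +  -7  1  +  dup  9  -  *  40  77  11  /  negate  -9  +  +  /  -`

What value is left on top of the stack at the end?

2      -> [2]
-3     -> [2, -3]
-1     -> [2, -3, -1]
mod    -> [2, 0]
+      -> [2]
-7     -> [2, -7]
1      -> [2, -7, 1]
+      -> [2, -6]
dup    -> [2, -6, -6]
9      -> [2, -6, -6, 9]
-      -> [2, -6, -15]
*      -> [2, 90]
40     -> [2, 90, 40]
77     -> [2, 90, 40, 77]
11     -> [2, 90, 40, 77, 11]
/      -> [2, 90, 40, 7]
negate -> [2, 90, 40, -7]
-9     -> [2, 90, 40, -7, -9]
+      -> [2, 90, 40, -16]
+      -> [2, 90, 24]
/      -> [2, 3]
-      -> [-1]

-1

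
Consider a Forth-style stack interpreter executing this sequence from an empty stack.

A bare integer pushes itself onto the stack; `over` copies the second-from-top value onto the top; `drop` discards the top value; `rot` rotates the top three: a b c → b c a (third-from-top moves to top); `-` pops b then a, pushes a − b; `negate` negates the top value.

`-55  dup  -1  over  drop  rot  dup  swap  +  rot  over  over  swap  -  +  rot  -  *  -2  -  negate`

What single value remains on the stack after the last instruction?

108

-55    : -55
dup    : -55 -55
-1     : -55 -55 -1
over   : -55 -55 -1 -55
drop   : -55 -55 -1
rot    : -55 -1 -55
dup    : -55 -1 -55 -55
swap   : -55 -1 -55 -55
+      : -55 -1 -110
rot    : -1 -110 -55
over   : -1 -110 -55 -110
over   : -1 -110 -55 -110 -55
swap   : -1 -110 -55 -55 -110
-      : -1 -110 -55 55
+      : -1 -110 0
rot    : -110 0 -1
-      : -110 1
*      : -110
-2     : -110 -2
-      : -108
negate : 108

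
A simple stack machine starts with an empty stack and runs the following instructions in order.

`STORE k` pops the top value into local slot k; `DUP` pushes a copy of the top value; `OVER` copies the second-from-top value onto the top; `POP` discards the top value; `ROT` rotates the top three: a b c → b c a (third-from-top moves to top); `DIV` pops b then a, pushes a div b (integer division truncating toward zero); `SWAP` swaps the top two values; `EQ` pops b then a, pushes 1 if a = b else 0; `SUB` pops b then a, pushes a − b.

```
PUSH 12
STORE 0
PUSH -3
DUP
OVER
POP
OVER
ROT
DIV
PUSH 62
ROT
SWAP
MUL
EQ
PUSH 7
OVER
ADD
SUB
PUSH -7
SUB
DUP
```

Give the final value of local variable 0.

12

PUSH 12 : [12]
STORE 0 : []
PUSH -3 : [-3]
DUP     : [-3, -3]
OVER    : [-3, -3, -3]
POP     : [-3, -3]
OVER    : [-3, -3, -3]
ROT     : [-3, -3, -3]
DIV     : [-3, 1]
PUSH 62 : [-3, 1, 62]
ROT     : [1, 62, -3]
SWAP    : [1, -3, 62]
MUL     : [1, -186]
EQ      : [0]
PUSH 7  : [0, 7]
OVER    : [0, 7, 0]
ADD     : [0, 7]
SUB     : [-7]
PUSH -7 : [-7, -7]
SUB     : [0]
DUP     : [0, 0]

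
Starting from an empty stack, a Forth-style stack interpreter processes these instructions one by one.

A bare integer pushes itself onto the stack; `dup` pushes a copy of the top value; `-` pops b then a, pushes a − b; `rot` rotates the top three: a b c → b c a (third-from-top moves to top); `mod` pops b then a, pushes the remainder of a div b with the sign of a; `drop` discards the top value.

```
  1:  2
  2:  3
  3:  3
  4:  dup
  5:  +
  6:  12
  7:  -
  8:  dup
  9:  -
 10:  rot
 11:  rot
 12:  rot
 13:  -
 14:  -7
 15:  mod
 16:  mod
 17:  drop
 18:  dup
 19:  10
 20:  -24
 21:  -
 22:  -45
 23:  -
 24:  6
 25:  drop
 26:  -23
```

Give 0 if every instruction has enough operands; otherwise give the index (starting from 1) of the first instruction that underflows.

18

2     2
3     2 3
3     2 3 3
dup   2 3 3 3
+     2 3 6
12    2 3 6 12
-     2 3 -6
dup   2 3 -6 -6
-     2 3 0
rot   3 0 2
rot   0 2 3
rot   2 3 0
-     2 3
-7    2 3 -7
mod   2 3
mod   2
drop  (empty)
dup  — needs 1 operand, stack has 0 → underflow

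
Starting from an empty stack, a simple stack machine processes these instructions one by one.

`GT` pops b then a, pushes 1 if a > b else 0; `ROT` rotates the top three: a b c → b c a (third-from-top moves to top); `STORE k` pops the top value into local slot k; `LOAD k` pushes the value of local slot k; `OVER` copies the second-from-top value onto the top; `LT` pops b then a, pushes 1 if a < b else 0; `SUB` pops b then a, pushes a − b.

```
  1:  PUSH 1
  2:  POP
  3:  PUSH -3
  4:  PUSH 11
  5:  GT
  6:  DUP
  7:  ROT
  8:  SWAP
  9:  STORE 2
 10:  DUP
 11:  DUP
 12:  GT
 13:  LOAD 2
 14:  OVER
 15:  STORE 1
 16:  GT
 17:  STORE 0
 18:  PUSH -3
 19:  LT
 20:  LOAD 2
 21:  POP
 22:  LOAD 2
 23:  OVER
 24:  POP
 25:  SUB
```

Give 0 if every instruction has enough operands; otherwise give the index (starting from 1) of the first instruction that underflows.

7

PUSH 1  : 1
POP     : (empty)
PUSH -3 : -3
PUSH 11 : -3 11
GT      : 0
DUP     : 0 0
ROT  — needs 3 operands, stack has 2 → underflow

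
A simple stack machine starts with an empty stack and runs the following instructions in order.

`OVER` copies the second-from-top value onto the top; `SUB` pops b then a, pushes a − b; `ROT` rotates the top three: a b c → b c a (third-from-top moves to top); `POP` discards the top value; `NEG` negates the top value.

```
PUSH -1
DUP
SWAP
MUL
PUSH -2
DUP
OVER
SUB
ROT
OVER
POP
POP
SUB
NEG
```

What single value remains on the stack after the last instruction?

2

PUSH -1  [-1]
DUP      [-1, -1]
SWAP     [-1, -1]
MUL      [1]
PUSH -2  [1, -2]
DUP      [1, -2, -2]
OVER     [1, -2, -2, -2]
SUB      [1, -2, 0]
ROT      [-2, 0, 1]
OVER     [-2, 0, 1, 0]
POP      [-2, 0, 1]
POP      [-2, 0]
SUB      [-2]
NEG      [2]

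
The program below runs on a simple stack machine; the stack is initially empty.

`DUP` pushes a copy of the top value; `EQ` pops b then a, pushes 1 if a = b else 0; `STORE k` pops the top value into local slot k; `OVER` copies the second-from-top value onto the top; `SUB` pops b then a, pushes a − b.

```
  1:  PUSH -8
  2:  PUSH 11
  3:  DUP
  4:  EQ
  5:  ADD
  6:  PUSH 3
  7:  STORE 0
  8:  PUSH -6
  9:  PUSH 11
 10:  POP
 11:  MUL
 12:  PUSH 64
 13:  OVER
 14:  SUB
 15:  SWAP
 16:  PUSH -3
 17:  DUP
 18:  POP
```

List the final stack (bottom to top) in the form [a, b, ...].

PUSH -8 → -8
PUSH 11 → -8 11
DUP     → -8 11 11
EQ      → -8 1
ADD     → -7
PUSH 3  → -7 3
STORE 0 → -7
PUSH -6 → -7 -6
PUSH 11 → -7 -6 11
POP     → -7 -6
MUL     → 42
PUSH 64 → 42 64
OVER    → 42 64 42
SUB     → 42 22
SWAP    → 22 42
PUSH -3 → 22 42 -3
DUP     → 22 42 -3 -3
POP     → 22 42 -3

[22, 42, -3]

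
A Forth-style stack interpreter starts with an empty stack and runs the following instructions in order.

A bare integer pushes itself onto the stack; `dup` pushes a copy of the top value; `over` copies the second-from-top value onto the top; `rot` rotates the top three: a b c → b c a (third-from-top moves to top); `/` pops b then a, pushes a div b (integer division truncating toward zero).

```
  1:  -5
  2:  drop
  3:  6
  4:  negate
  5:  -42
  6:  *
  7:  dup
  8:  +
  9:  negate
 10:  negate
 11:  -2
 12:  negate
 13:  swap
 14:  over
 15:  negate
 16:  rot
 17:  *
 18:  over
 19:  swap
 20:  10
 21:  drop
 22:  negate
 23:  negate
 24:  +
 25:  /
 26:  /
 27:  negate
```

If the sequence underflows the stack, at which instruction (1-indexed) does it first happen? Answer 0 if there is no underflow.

-5     -> -5
drop   -> (empty)
6      -> 6
negate -> -6
-42    -> -6 -42
*      -> 252
dup    -> 252 252
+      -> 504
negate -> -504
negate -> 504
-2     -> 504 -2
negate -> 504 2
swap   -> 2 504
over   -> 2 504 2
negate -> 2 504 -2
rot    -> 504 -2 2
*      -> 504 -4
over   -> 504 -4 504
swap   -> 504 504 -4
10     -> 504 504 -4 10
drop   -> 504 504 -4
negate -> 504 504 4
negate -> 504 504 -4
+      -> 504 500
/      -> 1
/  — needs 2 operands, stack has 1 → underflow

26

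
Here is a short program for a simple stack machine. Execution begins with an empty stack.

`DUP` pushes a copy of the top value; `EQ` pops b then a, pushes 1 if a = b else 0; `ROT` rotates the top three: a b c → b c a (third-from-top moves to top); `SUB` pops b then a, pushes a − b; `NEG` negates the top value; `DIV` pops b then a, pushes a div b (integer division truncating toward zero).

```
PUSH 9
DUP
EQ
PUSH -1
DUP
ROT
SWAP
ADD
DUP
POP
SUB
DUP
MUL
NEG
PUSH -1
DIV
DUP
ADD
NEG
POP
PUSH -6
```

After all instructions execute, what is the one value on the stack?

PUSH 9   9
DUP      9 9
EQ       1
PUSH -1  1 -1
DUP      1 -1 -1
ROT      -1 -1 1
SWAP     -1 1 -1
ADD      -1 0
DUP      -1 0 0
POP      -1 0
SUB      -1
DUP      -1 -1
MUL      1
NEG      -1
PUSH -1  -1 -1
DIV      1
DUP      1 1
ADD      2
NEG      -2
POP      (empty)
PUSH -6  -6

-6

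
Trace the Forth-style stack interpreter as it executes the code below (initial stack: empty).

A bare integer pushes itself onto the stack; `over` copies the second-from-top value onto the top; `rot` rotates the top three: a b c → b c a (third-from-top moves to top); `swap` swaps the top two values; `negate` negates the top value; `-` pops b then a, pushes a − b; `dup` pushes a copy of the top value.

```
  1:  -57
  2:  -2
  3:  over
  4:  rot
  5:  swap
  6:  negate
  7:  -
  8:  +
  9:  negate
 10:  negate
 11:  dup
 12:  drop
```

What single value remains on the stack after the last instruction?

-116

-57    -> -57
-2     -> -57 -2
over   -> -57 -2 -57
rot    -> -2 -57 -57
swap   -> -2 -57 -57
negate -> -2 -57 57
-      -> -2 -114
+      -> -116
negate -> 116
negate -> -116
dup    -> -116 -116
drop   -> -116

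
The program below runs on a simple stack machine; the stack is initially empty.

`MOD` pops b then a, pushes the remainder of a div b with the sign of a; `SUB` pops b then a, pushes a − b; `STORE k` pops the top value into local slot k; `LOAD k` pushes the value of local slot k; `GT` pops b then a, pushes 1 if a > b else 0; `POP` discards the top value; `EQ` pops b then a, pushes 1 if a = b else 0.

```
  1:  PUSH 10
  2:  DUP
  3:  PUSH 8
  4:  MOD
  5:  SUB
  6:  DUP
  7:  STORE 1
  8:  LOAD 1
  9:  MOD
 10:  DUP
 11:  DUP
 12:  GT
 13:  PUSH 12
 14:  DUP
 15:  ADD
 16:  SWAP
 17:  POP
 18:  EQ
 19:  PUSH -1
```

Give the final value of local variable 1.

8

PUSH 10  10
DUP      10 10
PUSH 8   10 10 8
MOD      10 2
SUB      8
DUP      8 8
STORE 1  8
LOAD 1   8 8
MOD      0
DUP      0 0
DUP      0 0 0
GT       0 0
PUSH 12  0 0 12
DUP      0 0 12 12
ADD      0 0 24
SWAP     0 24 0
POP      0 24
EQ       0
PUSH -1  0 -1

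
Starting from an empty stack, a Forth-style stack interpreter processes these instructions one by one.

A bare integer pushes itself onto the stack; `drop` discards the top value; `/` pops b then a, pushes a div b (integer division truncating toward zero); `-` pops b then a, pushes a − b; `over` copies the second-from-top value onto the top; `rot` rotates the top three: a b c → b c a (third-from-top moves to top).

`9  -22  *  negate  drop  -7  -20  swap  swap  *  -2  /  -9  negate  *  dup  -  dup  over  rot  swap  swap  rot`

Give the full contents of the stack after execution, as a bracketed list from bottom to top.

[0, 0, 0]

9       [9]
-22     [9, -22]
*       [-198]
negate  [198]
drop    []
-7      [-7]
-20     [-7, -20]
swap    [-20, -7]
swap    [-7, -20]
*       [140]
-2      [140, -2]
/       [-70]
-9      [-70, -9]
negate  [-70, 9]
*       [-630]
dup     [-630, -630]
-       [0]
dup     [0, 0]
over    [0, 0, 0]
rot     [0, 0, 0]
swap    [0, 0, 0]
swap    [0, 0, 0]
rot     [0, 0, 0]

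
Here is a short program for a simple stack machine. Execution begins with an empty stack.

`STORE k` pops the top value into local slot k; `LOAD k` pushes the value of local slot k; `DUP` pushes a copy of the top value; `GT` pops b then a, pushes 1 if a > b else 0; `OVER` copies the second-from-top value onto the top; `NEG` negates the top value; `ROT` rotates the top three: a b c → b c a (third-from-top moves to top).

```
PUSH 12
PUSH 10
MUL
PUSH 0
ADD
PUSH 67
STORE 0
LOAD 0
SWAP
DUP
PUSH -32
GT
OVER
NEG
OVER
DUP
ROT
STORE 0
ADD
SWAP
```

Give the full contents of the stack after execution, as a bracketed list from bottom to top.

[67, 120, 2, 1]

PUSH 12  -> [12]
PUSH 10  -> [12, 10]
MUL      -> [120]
PUSH 0   -> [120, 0]
ADD      -> [120]
PUSH 67  -> [120, 67]
STORE 0  -> [120]
LOAD 0   -> [120, 67]
SWAP     -> [67, 120]
DUP      -> [67, 120, 120]
PUSH -32 -> [67, 120, 120, -32]
GT       -> [67, 120, 1]
OVER     -> [67, 120, 1, 120]
NEG      -> [67, 120, 1, -120]
OVER     -> [67, 120, 1, -120, 1]
DUP      -> [67, 120, 1, -120, 1, 1]
ROT      -> [67, 120, 1, 1, 1, -120]
STORE 0  -> [67, 120, 1, 1, 1]
ADD      -> [67, 120, 1, 2]
SWAP     -> [67, 120, 2, 1]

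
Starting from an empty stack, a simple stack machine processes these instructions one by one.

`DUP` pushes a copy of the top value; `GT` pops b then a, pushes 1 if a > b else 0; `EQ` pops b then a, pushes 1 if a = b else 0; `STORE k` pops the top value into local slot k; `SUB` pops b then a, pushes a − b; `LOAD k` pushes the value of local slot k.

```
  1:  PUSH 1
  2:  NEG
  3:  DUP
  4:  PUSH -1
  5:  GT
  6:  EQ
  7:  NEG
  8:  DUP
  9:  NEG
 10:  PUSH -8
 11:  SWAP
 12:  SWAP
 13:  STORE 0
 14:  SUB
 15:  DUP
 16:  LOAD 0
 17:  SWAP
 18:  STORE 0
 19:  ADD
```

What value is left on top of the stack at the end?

PUSH 1  : [1]
NEG     : [-1]
DUP     : [-1, -1]
PUSH -1 : [-1, -1, -1]
GT      : [-1, 0]
EQ      : [0]
NEG     : [0]
DUP     : [0, 0]
NEG     : [0, 0]
PUSH -8 : [0, 0, -8]
SWAP    : [0, -8, 0]
SWAP    : [0, 0, -8]
STORE 0 : [0, 0]
SUB     : [0]
DUP     : [0, 0]
LOAD 0  : [0, 0, -8]
SWAP    : [0, -8, 0]
STORE 0 : [0, -8]
ADD     : [-8]

-8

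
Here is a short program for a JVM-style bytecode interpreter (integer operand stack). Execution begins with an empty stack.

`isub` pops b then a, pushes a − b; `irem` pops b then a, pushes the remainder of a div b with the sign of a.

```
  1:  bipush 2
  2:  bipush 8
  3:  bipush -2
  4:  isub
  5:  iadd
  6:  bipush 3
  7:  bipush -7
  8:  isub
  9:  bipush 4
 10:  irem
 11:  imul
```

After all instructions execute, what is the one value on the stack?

24

bipush 2  → [2]
bipush 8  → [2, 8]
bipush -2 → [2, 8, -2]
isub      → [2, 10]
iadd      → [12]
bipush 3  → [12, 3]
bipush -7 → [12, 3, -7]
isub      → [12, 10]
bipush 4  → [12, 10, 4]
irem      → [12, 2]
imul      → [24]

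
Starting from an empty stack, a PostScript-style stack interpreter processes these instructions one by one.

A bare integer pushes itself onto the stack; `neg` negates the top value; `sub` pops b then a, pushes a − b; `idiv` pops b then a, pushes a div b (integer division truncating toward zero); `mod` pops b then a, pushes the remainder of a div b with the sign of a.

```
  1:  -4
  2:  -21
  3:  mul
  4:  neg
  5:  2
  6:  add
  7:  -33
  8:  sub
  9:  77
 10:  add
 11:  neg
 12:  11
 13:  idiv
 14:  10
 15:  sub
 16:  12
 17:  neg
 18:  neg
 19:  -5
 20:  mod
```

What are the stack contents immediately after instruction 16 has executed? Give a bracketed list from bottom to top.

-4   → -4
-21  → -4 -21
mul  → 84
neg  → -84
2    → -84 2
add  → -82
-33  → -82 -33
sub  → -49
77   → -49 77
add  → 28
neg  → -28
11   → -28 11
idiv → -2
10   → -2 10
sub  → -12
12   → -12 12

[-12, 12]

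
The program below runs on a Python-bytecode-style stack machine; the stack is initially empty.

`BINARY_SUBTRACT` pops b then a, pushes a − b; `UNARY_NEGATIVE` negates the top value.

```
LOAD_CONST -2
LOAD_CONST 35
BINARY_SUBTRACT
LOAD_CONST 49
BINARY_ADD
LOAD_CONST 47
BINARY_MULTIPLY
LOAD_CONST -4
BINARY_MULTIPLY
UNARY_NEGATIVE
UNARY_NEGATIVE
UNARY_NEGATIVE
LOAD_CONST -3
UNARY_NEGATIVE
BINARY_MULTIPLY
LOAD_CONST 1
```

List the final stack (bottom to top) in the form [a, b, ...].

[6768, 1]

LOAD_CONST -2    -2
LOAD_CONST 35    -2 35
BINARY_SUBTRACT  -37
LOAD_CONST 49    -37 49
BINARY_ADD       12
LOAD_CONST 47    12 47
BINARY_MULTIPLY  564
LOAD_CONST -4    564 -4
BINARY_MULTIPLY  -2256
UNARY_NEGATIVE   2256
UNARY_NEGATIVE   -2256
UNARY_NEGATIVE   2256
LOAD_CONST -3    2256 -3
UNARY_NEGATIVE   2256 3
BINARY_MULTIPLY  6768
LOAD_CONST 1     6768 1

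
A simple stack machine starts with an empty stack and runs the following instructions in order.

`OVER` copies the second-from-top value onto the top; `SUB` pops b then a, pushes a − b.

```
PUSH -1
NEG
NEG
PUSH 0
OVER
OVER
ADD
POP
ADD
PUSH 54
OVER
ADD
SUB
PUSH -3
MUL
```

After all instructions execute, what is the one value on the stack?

162

PUSH -1 → [-1]
NEG     → [1]
NEG     → [-1]
PUSH 0  → [-1, 0]
OVER    → [-1, 0, -1]
OVER    → [-1, 0, -1, 0]
ADD     → [-1, 0, -1]
POP     → [-1, 0]
ADD     → [-1]
PUSH 54 → [-1, 54]
OVER    → [-1, 54, -1]
ADD     → [-1, 53]
SUB     → [-54]
PUSH -3 → [-54, -3]
MUL     → [162]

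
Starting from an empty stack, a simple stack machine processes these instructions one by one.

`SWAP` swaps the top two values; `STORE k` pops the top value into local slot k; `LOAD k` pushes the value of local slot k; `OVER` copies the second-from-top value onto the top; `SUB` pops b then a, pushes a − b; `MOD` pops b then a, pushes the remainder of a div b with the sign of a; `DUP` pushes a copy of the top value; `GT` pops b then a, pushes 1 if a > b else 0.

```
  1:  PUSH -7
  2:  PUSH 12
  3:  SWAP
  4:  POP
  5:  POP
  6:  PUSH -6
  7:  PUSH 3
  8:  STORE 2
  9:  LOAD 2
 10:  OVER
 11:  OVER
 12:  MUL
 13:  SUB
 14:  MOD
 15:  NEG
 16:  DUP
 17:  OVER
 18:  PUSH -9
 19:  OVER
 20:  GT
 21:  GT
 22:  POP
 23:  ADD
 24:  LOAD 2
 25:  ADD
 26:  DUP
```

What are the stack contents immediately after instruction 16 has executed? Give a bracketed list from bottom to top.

[6, 6]

PUSH -7  [-7]
PUSH 12  [-7, 12]
SWAP     [12, -7]
POP      [12]
POP      []
PUSH -6  [-6]
PUSH 3   [-6, 3]
STORE 2  [-6]
LOAD 2   [-6, 3]
OVER     [-6, 3, -6]
OVER     [-6, 3, -6, 3]
MUL      [-6, 3, -18]
SUB      [-6, 21]
MOD      [-6]
NEG      [6]
DUP      [6, 6]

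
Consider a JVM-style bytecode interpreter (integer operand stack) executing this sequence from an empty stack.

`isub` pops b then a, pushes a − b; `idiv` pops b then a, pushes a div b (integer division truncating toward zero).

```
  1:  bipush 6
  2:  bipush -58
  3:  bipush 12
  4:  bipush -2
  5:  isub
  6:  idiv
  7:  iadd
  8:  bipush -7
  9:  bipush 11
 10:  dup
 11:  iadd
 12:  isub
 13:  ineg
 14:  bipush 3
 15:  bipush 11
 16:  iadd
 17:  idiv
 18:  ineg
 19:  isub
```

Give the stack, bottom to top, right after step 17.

bipush 6   -> 6
bipush -58 -> 6 -58
bipush 12  -> 6 -58 12
bipush -2  -> 6 -58 12 -2
isub       -> 6 -58 14
idiv       -> 6 -4
iadd       -> 2
bipush -7  -> 2 -7
bipush 11  -> 2 -7 11
dup        -> 2 -7 11 11
iadd       -> 2 -7 22
isub       -> 2 -29
ineg       -> 2 29
bipush 3   -> 2 29 3
bipush 11  -> 2 29 3 11
iadd       -> 2 29 14
idiv       -> 2 2

[2, 2]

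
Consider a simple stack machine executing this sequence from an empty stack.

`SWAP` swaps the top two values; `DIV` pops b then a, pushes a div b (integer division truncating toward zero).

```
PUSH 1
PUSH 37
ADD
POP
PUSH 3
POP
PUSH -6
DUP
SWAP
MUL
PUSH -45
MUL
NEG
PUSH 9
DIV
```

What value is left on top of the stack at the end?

180

PUSH 1   -> 1
PUSH 37  -> 1 37
ADD      -> 38
POP      -> (empty)
PUSH 3   -> 3
POP      -> (empty)
PUSH -6  -> -6
DUP      -> -6 -6
SWAP     -> -6 -6
MUL      -> 36
PUSH -45 -> 36 -45
MUL      -> -1620
NEG      -> 1620
PUSH 9   -> 1620 9
DIV      -> 180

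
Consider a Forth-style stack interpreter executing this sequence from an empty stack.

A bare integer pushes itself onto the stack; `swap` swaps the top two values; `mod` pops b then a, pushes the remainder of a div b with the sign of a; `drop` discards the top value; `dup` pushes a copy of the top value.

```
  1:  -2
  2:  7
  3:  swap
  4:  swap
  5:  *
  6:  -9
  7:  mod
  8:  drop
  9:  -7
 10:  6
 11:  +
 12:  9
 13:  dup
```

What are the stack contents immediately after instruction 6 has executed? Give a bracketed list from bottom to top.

[-14, -9]

-2   → -2
7    → -2 7
swap → 7 -2
swap → -2 7
*    → -14
-9   → -14 -9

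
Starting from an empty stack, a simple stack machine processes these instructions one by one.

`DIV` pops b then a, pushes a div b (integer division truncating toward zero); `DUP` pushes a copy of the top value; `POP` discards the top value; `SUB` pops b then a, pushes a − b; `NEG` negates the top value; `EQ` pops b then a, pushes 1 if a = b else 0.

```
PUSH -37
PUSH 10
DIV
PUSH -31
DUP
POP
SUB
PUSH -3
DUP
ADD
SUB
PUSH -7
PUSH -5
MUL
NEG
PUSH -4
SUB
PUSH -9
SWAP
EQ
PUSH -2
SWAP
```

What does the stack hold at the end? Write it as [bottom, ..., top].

PUSH -37  [-37]
PUSH 10   [-37, 10]
DIV       [-3]
PUSH -31  [-3, -31]
DUP       [-3, -31, -31]
POP       [-3, -31]
SUB       [28]
PUSH -3   [28, -3]
DUP       [28, -3, -3]
ADD       [28, -6]
SUB       [34]
PUSH -7   [34, -7]
PUSH -5   [34, -7, -5]
MUL       [34, 35]
NEG       [34, -35]
PUSH -4   [34, -35, -4]
SUB       [34, -31]
PUSH -9   [34, -31, -9]
SWAP      [34, -9, -31]
EQ        [34, 0]
PUSH -2   [34, 0, -2]
SWAP      [34, -2, 0]

[34, -2, 0]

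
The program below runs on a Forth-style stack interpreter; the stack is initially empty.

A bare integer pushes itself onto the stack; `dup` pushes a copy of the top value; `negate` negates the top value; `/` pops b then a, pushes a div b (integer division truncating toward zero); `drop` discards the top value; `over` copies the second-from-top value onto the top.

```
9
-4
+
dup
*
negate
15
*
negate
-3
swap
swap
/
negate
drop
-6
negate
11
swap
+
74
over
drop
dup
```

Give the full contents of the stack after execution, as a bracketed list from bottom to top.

9      → [9]
-4     → [9, -4]
+      → [5]
dup    → [5, 5]
*      → [25]
negate → [-25]
15     → [-25, 15]
*      → [-375]
negate → [375]
-3     → [375, -3]
swap   → [-3, 375]
swap   → [375, -3]
/      → [-125]
negate → [125]
drop   → []
-6     → [-6]
negate → [6]
11     → [6, 11]
swap   → [11, 6]
+      → [17]
74     → [17, 74]
over   → [17, 74, 17]
drop   → [17, 74]
dup    → [17, 74, 74]

[17, 74, 74]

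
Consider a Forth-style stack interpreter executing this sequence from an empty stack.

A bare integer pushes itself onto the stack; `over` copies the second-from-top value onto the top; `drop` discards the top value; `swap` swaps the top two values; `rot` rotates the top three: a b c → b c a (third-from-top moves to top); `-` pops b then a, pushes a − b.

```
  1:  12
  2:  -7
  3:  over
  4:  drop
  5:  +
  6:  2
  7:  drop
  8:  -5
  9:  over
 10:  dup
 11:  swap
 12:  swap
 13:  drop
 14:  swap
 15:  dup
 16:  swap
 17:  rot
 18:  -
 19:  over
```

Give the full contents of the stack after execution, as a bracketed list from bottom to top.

[5, -5, -10, -5]

12   : [12]
-7   : [12, -7]
over : [12, -7, 12]
drop : [12, -7]
+    : [5]
2    : [5, 2]
drop : [5]
-5   : [5, -5]
over : [5, -5, 5]
dup  : [5, -5, 5, 5]
swap : [5, -5, 5, 5]
swap : [5, -5, 5, 5]
drop : [5, -5, 5]
swap : [5, 5, -5]
dup  : [5, 5, -5, -5]
swap : [5, 5, -5, -5]
rot  : [5, -5, -5, 5]
-    : [5, -5, -10]
over : [5, -5, -10, -5]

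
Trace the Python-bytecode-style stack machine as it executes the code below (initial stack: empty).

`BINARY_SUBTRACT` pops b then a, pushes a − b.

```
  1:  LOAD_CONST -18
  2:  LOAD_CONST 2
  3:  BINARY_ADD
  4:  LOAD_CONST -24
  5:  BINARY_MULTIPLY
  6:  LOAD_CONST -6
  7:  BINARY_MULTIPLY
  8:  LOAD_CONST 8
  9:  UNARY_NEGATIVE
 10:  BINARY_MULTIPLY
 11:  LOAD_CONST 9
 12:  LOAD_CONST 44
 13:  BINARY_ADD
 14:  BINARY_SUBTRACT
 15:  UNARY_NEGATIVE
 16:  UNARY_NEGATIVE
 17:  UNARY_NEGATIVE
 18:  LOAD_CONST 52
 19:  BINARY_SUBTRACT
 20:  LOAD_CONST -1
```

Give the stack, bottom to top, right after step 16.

LOAD_CONST -18  → -18
LOAD_CONST 2    → -18 2
BINARY_ADD      → -16
LOAD_CONST -24  → -16 -24
BINARY_MULTIPLY → 384
LOAD_CONST -6   → 384 -6
BINARY_MULTIPLY → -2304
LOAD_CONST 8    → -2304 8
UNARY_NEGATIVE  → -2304 -8
BINARY_MULTIPLY → 18432
LOAD_CONST 9    → 18432 9
LOAD_CONST 44   → 18432 9 44
BINARY_ADD      → 18432 53
BINARY_SUBTRACT → 18379
UNARY_NEGATIVE  → -18379
UNARY_NEGATIVE  → 18379

[18379]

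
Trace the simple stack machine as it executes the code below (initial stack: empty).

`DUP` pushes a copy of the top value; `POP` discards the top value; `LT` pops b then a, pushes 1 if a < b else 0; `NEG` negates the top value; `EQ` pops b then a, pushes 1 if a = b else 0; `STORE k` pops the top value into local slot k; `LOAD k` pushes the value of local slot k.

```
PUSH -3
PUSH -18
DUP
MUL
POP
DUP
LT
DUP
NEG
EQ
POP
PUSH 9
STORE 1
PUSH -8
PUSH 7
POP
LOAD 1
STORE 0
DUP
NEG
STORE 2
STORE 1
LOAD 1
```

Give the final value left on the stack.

PUSH -3  → -3
PUSH -18 → -3 -18
DUP      → -3 -18 -18
MUL      → -3 324
POP      → -3
DUP      → -3 -3
LT       → 0
DUP      → 0 0
NEG      → 0 0
EQ       → 1
POP      → (empty)
PUSH 9   → 9
STORE 1  → (empty)
PUSH -8  → -8
PUSH 7   → -8 7
POP      → -8
LOAD 1   → -8 9
STORE 0  → -8
DUP      → -8 -8
NEG      → -8 8
STORE 2  → -8
STORE 1  → (empty)
LOAD 1   → -8

-8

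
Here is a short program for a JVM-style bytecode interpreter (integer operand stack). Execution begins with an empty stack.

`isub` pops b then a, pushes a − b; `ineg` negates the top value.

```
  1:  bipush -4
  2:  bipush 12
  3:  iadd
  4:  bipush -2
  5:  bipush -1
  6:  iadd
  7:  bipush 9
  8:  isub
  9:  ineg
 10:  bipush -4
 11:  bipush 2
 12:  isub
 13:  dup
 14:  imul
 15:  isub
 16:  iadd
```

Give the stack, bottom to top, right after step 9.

bipush -4 → -4
bipush 12 → -4 12
iadd      → 8
bipush -2 → 8 -2
bipush -1 → 8 -2 -1
iadd      → 8 -3
bipush 9  → 8 -3 9
isub      → 8 -12
ineg      → 8 12

[8, 12]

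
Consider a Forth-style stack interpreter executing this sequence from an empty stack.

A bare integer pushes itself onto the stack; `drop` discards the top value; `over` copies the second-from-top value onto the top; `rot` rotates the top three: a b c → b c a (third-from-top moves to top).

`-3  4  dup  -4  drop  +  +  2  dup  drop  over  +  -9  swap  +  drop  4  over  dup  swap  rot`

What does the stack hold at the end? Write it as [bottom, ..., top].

-3   → [-3]
4    → [-3, 4]
dup  → [-3, 4, 4]
-4   → [-3, 4, 4, -4]
drop → [-3, 4, 4]
+    → [-3, 8]
+    → [5]
2    → [5, 2]
dup  → [5, 2, 2]
drop → [5, 2]
over → [5, 2, 5]
+    → [5, 7]
-9   → [5, 7, -9]
swap → [5, -9, 7]
+    → [5, -2]
drop → [5]
4    → [5, 4]
over → [5, 4, 5]
dup  → [5, 4, 5, 5]
swap → [5, 4, 5, 5]
rot  → [5, 5, 5, 4]

[5, 5, 5, 4]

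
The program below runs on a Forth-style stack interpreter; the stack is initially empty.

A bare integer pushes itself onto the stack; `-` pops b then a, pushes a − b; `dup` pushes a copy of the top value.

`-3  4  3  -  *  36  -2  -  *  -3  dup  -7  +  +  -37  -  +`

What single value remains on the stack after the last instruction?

-90

-3  → -3
4   → -3 4
3   → -3 4 3
-   → -3 1
*   → -3
36  → -3 36
-2  → -3 36 -2
-   → -3 38
*   → -114
-3  → -114 -3
dup → -114 -3 -3
-7  → -114 -3 -3 -7
+   → -114 -3 -10
+   → -114 -13
-37 → -114 -13 -37
-   → -114 24
+   → -90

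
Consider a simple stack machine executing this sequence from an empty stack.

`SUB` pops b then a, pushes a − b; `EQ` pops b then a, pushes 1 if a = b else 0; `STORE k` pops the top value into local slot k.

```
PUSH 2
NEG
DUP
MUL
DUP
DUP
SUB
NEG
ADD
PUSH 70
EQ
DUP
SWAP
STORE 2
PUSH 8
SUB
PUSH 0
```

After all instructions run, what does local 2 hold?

0

PUSH 2  : [2]
NEG     : [-2]
DUP     : [-2, -2]
MUL     : [4]
DUP     : [4, 4]
DUP     : [4, 4, 4]
SUB     : [4, 0]
NEG     : [4, 0]
ADD     : [4]
PUSH 70 : [4, 70]
EQ      : [0]
DUP     : [0, 0]
SWAP    : [0, 0]
STORE 2 : [0]
PUSH 8  : [0, 8]
SUB     : [-8]
PUSH 0  : [-8, 0]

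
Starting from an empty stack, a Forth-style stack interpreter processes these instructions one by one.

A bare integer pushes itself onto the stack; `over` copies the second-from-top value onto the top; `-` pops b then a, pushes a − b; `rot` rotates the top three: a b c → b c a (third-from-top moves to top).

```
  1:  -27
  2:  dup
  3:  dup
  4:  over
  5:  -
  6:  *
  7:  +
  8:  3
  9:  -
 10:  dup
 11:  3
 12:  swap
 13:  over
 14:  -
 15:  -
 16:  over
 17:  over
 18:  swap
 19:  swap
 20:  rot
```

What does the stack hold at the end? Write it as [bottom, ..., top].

[-30, -30, 36, 36]

-27   -27
dup   -27 -27
dup   -27 -27 -27
over  -27 -27 -27 -27
-     -27 -27 0
*     -27 0
+     -27
3     -27 3
-     -30
dup   -30 -30
3     -30 -30 3
swap  -30 3 -30
over  -30 3 -30 3
-     -30 3 -33
-     -30 36
over  -30 36 -30
over  -30 36 -30 36
swap  -30 36 36 -30
swap  -30 36 -30 36
rot   -30 -30 36 36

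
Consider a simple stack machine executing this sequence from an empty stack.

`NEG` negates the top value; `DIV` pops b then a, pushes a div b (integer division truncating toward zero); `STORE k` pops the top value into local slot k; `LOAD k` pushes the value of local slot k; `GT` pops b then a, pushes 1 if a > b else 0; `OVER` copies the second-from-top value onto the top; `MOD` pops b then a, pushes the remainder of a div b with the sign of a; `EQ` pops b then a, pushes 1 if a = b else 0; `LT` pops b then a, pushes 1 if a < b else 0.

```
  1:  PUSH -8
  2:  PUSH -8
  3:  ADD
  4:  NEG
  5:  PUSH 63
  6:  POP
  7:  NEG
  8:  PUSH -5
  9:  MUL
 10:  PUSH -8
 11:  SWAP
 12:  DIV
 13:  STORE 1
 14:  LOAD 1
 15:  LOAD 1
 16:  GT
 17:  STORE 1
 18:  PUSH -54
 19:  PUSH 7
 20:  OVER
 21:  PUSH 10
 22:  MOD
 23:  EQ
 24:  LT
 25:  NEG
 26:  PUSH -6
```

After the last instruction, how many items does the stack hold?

PUSH -8   [-8]
PUSH -8   [-8, -8]
ADD       [-16]
NEG       [16]
PUSH 63   [16, 63]
POP       [16]
NEG       [-16]
PUSH -5   [-16, -5]
MUL       [80]
PUSH -8   [80, -8]
SWAP      [-8, 80]
DIV       [0]
STORE 1   []
LOAD 1    [0]
LOAD 1    [0, 0]
GT        [0]
STORE 1   []
PUSH -54  [-54]
PUSH 7    [-54, 7]
OVER      [-54, 7, -54]
PUSH 10   [-54, 7, -54, 10]
MOD       [-54, 7, -4]
EQ        [-54, 0]
LT        [1]
NEG       [-1]
PUSH -6   [-1, -6]

2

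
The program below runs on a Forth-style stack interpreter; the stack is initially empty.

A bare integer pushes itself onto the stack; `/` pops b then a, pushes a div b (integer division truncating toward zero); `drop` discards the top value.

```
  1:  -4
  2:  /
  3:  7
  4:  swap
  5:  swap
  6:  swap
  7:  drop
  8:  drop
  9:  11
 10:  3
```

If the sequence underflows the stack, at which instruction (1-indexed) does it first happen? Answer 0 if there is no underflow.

-4  -4
/  — needs 2 operands, stack has 1 → underflow

2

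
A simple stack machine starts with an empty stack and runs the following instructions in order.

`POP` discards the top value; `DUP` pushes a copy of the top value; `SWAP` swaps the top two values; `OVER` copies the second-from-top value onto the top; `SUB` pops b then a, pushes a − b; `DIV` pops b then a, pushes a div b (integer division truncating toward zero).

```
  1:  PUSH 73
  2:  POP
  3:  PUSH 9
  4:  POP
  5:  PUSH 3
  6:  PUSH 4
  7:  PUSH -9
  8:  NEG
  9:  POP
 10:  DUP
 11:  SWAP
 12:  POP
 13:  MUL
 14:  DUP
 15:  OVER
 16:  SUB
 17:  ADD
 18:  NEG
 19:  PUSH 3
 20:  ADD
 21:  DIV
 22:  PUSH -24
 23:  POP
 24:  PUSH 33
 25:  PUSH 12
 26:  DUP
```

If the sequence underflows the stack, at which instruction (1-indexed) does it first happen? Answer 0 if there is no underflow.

21

PUSH 73  [73]
POP      []
PUSH 9   [9]
POP      []
PUSH 3   [3]
PUSH 4   [3, 4]
PUSH -9  [3, 4, -9]
NEG      [3, 4, 9]
POP      [3, 4]
DUP      [3, 4, 4]
SWAP     [3, 4, 4]
POP      [3, 4]
MUL      [12]
DUP      [12, 12]
OVER     [12, 12, 12]
SUB      [12, 0]
ADD      [12]
NEG      [-12]
PUSH 3   [-12, 3]
ADD      [-9]
DIV  — needs 2 operands, stack has 1 → underflow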